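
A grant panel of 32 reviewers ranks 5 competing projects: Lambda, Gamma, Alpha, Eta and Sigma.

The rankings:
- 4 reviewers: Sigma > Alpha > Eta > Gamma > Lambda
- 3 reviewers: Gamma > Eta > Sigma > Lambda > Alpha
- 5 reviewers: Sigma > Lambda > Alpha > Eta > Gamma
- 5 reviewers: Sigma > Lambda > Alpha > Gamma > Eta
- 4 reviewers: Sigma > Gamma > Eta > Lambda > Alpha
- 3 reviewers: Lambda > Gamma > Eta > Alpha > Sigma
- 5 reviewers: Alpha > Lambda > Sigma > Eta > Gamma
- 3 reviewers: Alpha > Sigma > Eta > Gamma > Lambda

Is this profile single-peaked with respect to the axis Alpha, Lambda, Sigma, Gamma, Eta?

Axis positions: Alpha=1, Lambda=2, Sigma=3, Gamma=4, Eta=5.
Ballot type 1: ranking walks positions 3-1-5-4-2; Alpha is ranked above Lambda even though Lambda lies between Alpha and the peak Sigma on the axis — preferences dip and rise again. Not single-peaked.
Ballot type 2 (peak Gamma at position 4): ranking walks positions 4-5-3-2-1, expanding outward from the peak — single-peaked.
Ballot type 3: ranking walks positions 3-2-1-5-4; Eta is ranked above Gamma even though Gamma lies between Eta and the peak Sigma on the axis — preferences dip and rise again. Not single-peaked.
Ballot type 4 (peak Sigma at position 3): ranking walks positions 3-2-1-4-5, expanding outward from the peak — single-peaked.
Ballot type 5 (peak Sigma at position 3): ranking walks positions 3-4-5-2-1, expanding outward from the peak — single-peaked.
Ballot type 6: ranking walks positions 2-4-5-1-3; Gamma is ranked above Sigma even though Sigma lies between Gamma and the peak Lambda on the axis — preferences dip and rise again. Not single-peaked.
Ballot type 7: ranking walks positions 1-2-3-5-4; Eta is ranked above Gamma even though Gamma lies between Eta and the peak Alpha on the axis — preferences dip and rise again. Not single-peaked.
Ballot type 8: ranking walks positions 1-3-5-4-2; Sigma is ranked above Lambda even though Lambda lies between Sigma and the peak Alpha on the axis — preferences dip and rise again. Not single-peaked.
Ballot type 1 violates single-peakedness, so the profile is not single-peaked on this axis.

no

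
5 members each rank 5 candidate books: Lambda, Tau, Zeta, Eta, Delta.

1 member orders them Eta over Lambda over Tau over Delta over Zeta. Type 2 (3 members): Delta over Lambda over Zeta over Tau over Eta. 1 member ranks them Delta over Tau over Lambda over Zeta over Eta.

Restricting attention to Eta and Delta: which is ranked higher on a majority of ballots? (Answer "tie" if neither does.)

Delta

Ballots ranking Eta above Delta: 1.
Ballots ranking Delta above Eta: 5 − 1 = 4.
Delta wins the head-to-head 4–1.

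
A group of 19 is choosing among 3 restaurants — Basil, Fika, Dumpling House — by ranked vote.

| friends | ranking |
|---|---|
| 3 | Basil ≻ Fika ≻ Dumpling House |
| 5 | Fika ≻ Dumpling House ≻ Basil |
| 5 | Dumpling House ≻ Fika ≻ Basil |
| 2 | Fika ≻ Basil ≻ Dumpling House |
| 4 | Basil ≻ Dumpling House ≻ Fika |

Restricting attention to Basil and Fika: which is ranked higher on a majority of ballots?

Ballots ranking Basil above Fika: 3 + 4 = 7.
Ballots ranking Fika above Basil: 19 − 7 = 12.
Fika wins the head-to-head 12–7.

Fika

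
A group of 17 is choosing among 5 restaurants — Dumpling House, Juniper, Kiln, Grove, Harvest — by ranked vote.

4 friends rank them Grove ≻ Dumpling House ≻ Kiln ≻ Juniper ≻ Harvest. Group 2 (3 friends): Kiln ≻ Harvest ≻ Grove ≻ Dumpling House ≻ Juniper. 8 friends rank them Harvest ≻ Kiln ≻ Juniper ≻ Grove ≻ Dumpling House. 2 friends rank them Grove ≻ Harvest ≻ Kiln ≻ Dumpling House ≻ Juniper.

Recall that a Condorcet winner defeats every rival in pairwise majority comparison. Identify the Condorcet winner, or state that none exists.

Head-to-head results (17 friends):
Dumpling House vs Juniper: Dumpling House wins 9–8.
Dumpling House vs Kiln: Kiln, 13–4.
Dumpling House vs Grove: Grove, 17–0.
Dumpling House vs Harvest: Harvest, 13–4.
Juniper–Kiln: Kiln 17–0.
Juniper vs Grove: Grove wins 9–8.
Juniper vs Harvest: Harvest, 13–4.
Kiln vs Grove: Kiln wins 11–6.
Kiln vs Harvest: Harvest wins 10–7.
Grove vs Harvest: Harvest, 11–6.
Harvest beats each of Dumpling House, Juniper, Kiln, Grove — Harvest is the Condorcet winner.

Harvest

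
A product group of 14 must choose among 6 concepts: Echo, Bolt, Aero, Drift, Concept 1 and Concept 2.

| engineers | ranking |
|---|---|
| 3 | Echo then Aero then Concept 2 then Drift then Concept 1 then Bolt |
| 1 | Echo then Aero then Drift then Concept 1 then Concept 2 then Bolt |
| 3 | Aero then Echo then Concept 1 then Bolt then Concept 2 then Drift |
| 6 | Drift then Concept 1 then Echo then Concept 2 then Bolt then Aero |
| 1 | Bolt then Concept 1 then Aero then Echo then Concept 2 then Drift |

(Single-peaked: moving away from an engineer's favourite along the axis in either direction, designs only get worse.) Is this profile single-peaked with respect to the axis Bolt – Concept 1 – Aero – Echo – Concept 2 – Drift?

Axis positions: Bolt=1, Concept 1=2, Aero=3, Echo=4, Concept 2=5, Drift=6.
Ballot type 1 (peak Echo at position 4): ranking walks positions 4-3-5-6-2-1, expanding outward from the peak — single-peaked.
Ballot type 2: ranking walks positions 4-3-6-2-5-1; Drift is ranked above Concept 2 even though Concept 2 lies between Drift and the peak Echo on the axis — preferences dip and rise again. Not single-peaked.
Ballot type 3 (peak Aero at position 3): ranking walks positions 3-4-2-1-5-6, expanding outward from the peak — single-peaked.
Ballot type 4: ranking walks positions 6-2-4-5-1-3; Concept 1 is ranked above Concept 2 even though Concept 2 lies between Concept 1 and the peak Drift on the axis — preferences dip and rise again. Not single-peaked.
Ballot type 5 (peak Bolt at position 1): ranking walks positions 1-2-3-4-5-6, expanding outward from the peak — single-peaked.
Ballot type 2 violates single-peakedness, so the profile is not single-peaked on this axis.

no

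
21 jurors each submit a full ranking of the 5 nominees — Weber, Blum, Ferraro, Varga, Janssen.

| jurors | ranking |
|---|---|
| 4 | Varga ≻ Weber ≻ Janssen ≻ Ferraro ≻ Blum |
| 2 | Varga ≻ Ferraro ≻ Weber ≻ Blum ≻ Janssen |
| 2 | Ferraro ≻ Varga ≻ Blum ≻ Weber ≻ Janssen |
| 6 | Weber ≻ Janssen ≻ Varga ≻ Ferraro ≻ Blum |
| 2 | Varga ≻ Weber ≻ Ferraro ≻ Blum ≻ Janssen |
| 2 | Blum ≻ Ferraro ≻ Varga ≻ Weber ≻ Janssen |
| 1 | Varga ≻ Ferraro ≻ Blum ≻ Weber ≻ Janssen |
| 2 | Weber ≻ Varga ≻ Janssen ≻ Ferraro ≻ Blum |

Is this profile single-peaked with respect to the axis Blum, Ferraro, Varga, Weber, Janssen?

yes

Axis positions: Blum=1, Ferraro=2, Varga=3, Weber=4, Janssen=5.
Bloc 1 (peak Varga at position 3): ranking walks positions 3-4-5-2-1, expanding outward from the peak — single-peaked.
Bloc 2 (peak Varga at position 3): ranking walks positions 3-2-4-1-5, expanding outward from the peak — single-peaked.
Bloc 3 (peak Ferraro at position 2): ranking walks positions 2-3-1-4-5, expanding outward from the peak — single-peaked.
Bloc 4 (peak Weber at position 4): ranking walks positions 4-5-3-2-1, expanding outward from the peak — single-peaked.
Bloc 5 (peak Varga at position 3): ranking walks positions 3-4-2-1-5, expanding outward from the peak — single-peaked.
Bloc 6 (peak Blum at position 1): ranking walks positions 1-2-3-4-5, expanding outward from the peak — single-peaked.
Bloc 7 (peak Varga at position 3): ranking walks positions 3-2-1-4-5, expanding outward from the peak — single-peaked.
Bloc 8 (peak Weber at position 4): ranking walks positions 4-3-5-2-1, expanding outward from the peak — single-peaked.
Every ranking is single-peaked on this axis.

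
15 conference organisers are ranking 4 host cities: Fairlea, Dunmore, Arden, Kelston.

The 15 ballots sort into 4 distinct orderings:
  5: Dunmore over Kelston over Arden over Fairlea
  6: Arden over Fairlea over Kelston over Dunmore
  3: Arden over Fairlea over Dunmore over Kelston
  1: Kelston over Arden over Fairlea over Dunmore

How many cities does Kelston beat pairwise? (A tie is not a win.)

Kelston against each rival (15 organisers):
Kelston–Fairlea: Fairlea 9–6.
Kelston vs Dunmore: Dunmore, 8–7.
Kelston–Arden: Arden 9–6.
Kelston beats no one; loses to Fairlea, Dunmore, Arden — 0 pairwise wins.

0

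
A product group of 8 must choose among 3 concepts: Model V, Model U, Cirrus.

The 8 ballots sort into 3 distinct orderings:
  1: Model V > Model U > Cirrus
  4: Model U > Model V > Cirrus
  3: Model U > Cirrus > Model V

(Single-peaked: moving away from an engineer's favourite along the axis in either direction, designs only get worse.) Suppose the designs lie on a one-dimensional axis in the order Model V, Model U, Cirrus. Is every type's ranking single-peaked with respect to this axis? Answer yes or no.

Axis positions: Model V=1, Model U=2, Cirrus=3.
Type 1 (peak Model V at position 1): ranking walks positions 1-2-3, expanding outward from the peak — single-peaked.
Type 2 (peak Model U at position 2): ranking walks positions 2-1-3, expanding outward from the peak — single-peaked.
Type 3 (peak Model U at position 2): ranking walks positions 2-3-1, expanding outward from the peak — single-peaked.
Every ranking is single-peaked on this axis.

yes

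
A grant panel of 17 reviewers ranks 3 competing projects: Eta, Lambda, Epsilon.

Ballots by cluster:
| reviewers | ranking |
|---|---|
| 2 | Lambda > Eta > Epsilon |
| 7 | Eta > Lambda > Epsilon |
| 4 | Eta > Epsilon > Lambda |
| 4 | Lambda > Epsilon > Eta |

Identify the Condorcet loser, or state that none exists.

Epsilon

Pairwise majorities:
Eta vs Lambda: Eta preferred on 7+4 = 11 ballots; Eta wins 11–6.
Eta vs Epsilon: Eta wins 13–4.
Lambda vs Epsilon: Lambda wins 13–4.
Epsilon loses to every other project — it is the Condorcet loser.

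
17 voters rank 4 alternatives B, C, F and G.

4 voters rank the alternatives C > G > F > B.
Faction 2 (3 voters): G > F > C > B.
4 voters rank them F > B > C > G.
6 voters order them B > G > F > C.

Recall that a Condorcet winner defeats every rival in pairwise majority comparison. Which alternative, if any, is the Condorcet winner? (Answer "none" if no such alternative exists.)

Check each pair by majority over 17 ballots:
B vs C: B wins 10–7.
B vs F: F, 11–6.
B–G: B 10–7.
C–F: F 13–4.
C vs G: G, 9–8.
F–G: G 13–4.
No alternative is unbeaten: B loses to F; C loses to B; F loses to G; G loses to B. In particular B → G → F → B is a majority cycle — no Condorcet winner exists.

none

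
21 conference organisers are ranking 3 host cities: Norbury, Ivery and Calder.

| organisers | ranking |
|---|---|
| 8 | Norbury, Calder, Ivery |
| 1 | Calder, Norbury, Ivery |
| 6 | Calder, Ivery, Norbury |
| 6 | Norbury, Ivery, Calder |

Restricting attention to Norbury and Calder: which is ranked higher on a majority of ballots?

Norbury

Ballots ranking Norbury above Calder: 8 + 6 = 14.
Ballots ranking Calder above Norbury: 21 − 14 = 7.
Norbury wins the head-to-head 14–7.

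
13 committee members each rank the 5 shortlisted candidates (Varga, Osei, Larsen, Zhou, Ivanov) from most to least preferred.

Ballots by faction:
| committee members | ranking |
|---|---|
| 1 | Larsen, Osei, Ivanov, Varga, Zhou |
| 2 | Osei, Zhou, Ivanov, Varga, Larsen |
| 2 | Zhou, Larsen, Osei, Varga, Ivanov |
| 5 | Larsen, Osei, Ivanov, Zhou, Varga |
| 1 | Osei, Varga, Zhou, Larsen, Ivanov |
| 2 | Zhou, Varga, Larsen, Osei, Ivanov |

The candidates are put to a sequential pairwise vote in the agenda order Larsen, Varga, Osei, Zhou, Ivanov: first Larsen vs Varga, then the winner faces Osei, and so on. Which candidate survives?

Zhou

Round 1: Larsen vs Varga — 8–5, Larsen advances.
Round 2: Larsen vs Osei — 10–3, Larsen advances.
Round 3: Larsen vs Zhou — 6–7, Zhou advances.
Round 4: Zhou vs Ivanov — 7–6, Zhou advances.
Zhou survives the agenda.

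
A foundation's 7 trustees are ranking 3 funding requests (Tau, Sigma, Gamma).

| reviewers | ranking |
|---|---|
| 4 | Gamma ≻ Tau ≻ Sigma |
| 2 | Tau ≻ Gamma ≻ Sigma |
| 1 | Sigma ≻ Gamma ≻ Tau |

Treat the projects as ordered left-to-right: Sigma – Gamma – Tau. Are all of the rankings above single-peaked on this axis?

yes

Axis positions: Sigma=1, Gamma=2, Tau=3.
Bloc 1 (peak Gamma at position 2): ranking walks positions 2-3-1, expanding outward from the peak — single-peaked.
Bloc 2 (peak Tau at position 3): ranking walks positions 3-2-1, expanding outward from the peak — single-peaked.
Bloc 3 (peak Sigma at position 1): ranking walks positions 1-2-3, expanding outward from the peak — single-peaked.
Every ranking is single-peaked on this axis.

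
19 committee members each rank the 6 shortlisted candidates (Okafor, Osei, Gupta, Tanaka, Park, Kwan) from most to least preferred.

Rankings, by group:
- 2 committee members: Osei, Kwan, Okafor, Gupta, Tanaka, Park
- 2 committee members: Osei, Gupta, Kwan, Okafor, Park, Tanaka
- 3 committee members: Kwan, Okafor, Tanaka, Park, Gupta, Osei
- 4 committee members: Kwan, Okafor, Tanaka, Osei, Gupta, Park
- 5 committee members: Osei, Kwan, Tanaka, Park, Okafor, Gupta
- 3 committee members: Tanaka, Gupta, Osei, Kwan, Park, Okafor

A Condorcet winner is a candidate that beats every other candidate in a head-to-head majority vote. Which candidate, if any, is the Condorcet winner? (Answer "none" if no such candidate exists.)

Pairwise majorities:
Okafor vs Osei: 3+4 = 7 for Okafor, 12 for Osei — Osei by 12–7.
Okafor vs Gupta: 2+3+4+5 = 14 for Okafor, 5 for Gupta — Okafor by 14–5.
Okafor vs Tanaka: Okafor preferred on 2+2+3+4 = 11 ballots; Okafor wins 11–8.
Okafor vs Park: 11 to 8, Okafor.
Okafor vs Kwan: Okafor is ranked higher on 0 ballots, Kwan on 19. Kwan wins 19–0.
Osei vs Gupta: 2+2+4+5 = 13 for Osei, 6 for Gupta — Osei by 13–6.
Osei vs Tanaka: Osei is ranked higher on 2+2+5 = 9 ballots, Tanaka on 10. Tanaka wins 10–9.
Osei vs Park: Osei preferred on 2+2+4+5+3 = 16 ballots; Osei wins 16–3.
Osei vs Kwan: Osei preferred on 2+2+5+3 = 12 ballots; Osei wins 12–7.
Gupta vs Tanaka: Gupta is ranked higher on 2+2 = 4 ballots, Tanaka on 15. Tanaka wins 15–4.
Gupta vs Park: Gupta preferred on 2+2+4+3 = 11 ballots; Gupta wins 11–8.
Gupta vs Kwan: Gupta is ranked higher on 2+3 = 5 ballots, Kwan on 14. Kwan wins 14–5.
Tanaka vs Park: Tanaka preferred on 2+3+4+5+3 = 17 ballots; Tanaka wins 17–2.
Tanaka vs Kwan: 3 to 16, Kwan.
Park vs Kwan: Park is ranked higher on 0 ballots, Kwan on 19. Kwan wins 19–0.
No candidate is unbeaten: Okafor loses to Osei; Osei loses to Tanaka; Gupta loses to Okafor; Tanaka loses to Okafor; Park loses to Okafor; Kwan loses to Osei. In particular Okafor > Tanaka > Osei > Okafor is a majority cycle — no Condorcet winner exists.

none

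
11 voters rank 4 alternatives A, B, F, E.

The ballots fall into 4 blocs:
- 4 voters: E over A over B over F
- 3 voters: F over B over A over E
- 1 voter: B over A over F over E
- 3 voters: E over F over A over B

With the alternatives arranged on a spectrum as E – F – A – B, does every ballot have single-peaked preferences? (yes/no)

no

Axis positions: E=1, F=2, A=3, B=4.
Bloc 1: ranking walks positions 1-3-4-2; A is ranked above F even though F lies between A and the peak E on the axis — preferences dip and rise again. Not single-peaked.
Bloc 2: ranking walks positions 2-4-3-1; B is ranked above A even though A lies between B and the peak F on the axis — preferences dip and rise again. Not single-peaked.
Bloc 3 (peak B at position 4): ranking walks positions 4-3-2-1, expanding outward from the peak — single-peaked.
Bloc 4 (peak E at position 1): ranking walks positions 1-2-3-4, expanding outward from the peak — single-peaked.
Bloc 1 violates single-peakedness, so the profile is not single-peaked on this axis.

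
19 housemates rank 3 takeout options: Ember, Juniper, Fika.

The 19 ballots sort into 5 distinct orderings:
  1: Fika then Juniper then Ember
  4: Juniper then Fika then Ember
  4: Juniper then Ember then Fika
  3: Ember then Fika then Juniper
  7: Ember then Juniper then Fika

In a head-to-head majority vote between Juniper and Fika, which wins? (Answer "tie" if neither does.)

Juniper

Ballots ranking Juniper above Fika: 4 + 4 + 7 = 15.
Ballots ranking Fika above Juniper: 19 − 15 = 4.
Juniper wins the head-to-head 15–4.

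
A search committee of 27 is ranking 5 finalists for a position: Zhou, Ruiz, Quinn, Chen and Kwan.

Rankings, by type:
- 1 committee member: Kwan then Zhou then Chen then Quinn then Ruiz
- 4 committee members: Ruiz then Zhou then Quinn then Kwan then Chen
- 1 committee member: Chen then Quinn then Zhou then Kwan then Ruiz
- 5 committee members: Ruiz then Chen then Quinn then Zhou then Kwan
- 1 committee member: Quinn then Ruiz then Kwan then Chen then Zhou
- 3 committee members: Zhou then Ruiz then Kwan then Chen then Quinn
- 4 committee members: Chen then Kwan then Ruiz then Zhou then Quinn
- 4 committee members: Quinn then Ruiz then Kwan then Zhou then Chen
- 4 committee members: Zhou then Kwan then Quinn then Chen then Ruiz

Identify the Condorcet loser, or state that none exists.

Pairwise majorities:
Zhou vs Ruiz: Ruiz, 18–9.
Zhou vs Quinn: Zhou is ranked higher on 1+4+3+4+4 = 16 ballots, Quinn on 11. Zhou wins 16–11.
Zhou vs Chen: Zhou, 16–11.
Zhou–Kwan: Zhou 17–10.
Ruiz vs Quinn: Ruiz is ranked higher on 4+5+3+4 = 16 ballots, Quinn on 11. Ruiz wins 16–11.
Ruiz vs Chen: Ruiz wins 17–10.
Ruiz vs Kwan: Ruiz preferred on 4+5+1+3+4 = 17 ballots; Ruiz wins 17–10.
Quinn vs Chen: Chen wins 14–13.
Quinn vs Kwan: Quinn, 15–12.
Chen–Kwan: Kwan 17–10.
No candidate is winless: Zhou beats Quinn; Ruiz beats Zhou; Quinn beats Kwan; Chen beats Quinn; Kwan beats Chen. There is no Condorcet loser.

none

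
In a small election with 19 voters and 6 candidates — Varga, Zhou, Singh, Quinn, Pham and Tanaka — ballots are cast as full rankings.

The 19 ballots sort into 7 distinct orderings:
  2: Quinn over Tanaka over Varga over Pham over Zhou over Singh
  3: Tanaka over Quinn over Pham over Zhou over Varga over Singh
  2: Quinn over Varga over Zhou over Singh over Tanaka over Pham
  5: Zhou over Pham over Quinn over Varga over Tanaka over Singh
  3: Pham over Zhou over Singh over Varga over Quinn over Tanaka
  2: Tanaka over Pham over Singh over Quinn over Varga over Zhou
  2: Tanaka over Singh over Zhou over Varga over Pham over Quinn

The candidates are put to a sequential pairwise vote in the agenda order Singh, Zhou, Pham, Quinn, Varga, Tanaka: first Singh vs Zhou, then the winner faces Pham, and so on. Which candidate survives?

Tanaka

Round 1: Singh vs Zhou — 4–15, Zhou advances.
Round 2: Zhou vs Pham — 9–10, Pham advances.
Round 3: Pham vs Quinn — 12–7, Pham advances.
Round 4: Pham vs Varga — 13–6, Pham advances.
Round 5: Pham vs Tanaka — 8–11, Tanaka advances.
Tanaka survives the agenda.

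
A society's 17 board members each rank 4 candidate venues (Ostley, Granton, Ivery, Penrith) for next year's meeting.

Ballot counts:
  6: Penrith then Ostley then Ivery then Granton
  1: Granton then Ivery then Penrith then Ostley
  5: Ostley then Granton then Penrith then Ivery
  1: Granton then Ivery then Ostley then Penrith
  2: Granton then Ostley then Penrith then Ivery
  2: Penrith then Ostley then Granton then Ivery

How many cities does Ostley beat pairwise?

Ostley against each rival (17 organisers):
Ostley vs Granton: 6+5+2 = 13 for Ostley, 4 for Granton — Ostley by 13–4.
Ostley–Ivery: Ostley 15–2.
Ostley vs Penrith: Ostley preferred on 5+1+2 = 8 ballots; Penrith wins 9–8.
Ostley beats Granton, Ivery; loses to Penrith — 2 pairwise wins.

2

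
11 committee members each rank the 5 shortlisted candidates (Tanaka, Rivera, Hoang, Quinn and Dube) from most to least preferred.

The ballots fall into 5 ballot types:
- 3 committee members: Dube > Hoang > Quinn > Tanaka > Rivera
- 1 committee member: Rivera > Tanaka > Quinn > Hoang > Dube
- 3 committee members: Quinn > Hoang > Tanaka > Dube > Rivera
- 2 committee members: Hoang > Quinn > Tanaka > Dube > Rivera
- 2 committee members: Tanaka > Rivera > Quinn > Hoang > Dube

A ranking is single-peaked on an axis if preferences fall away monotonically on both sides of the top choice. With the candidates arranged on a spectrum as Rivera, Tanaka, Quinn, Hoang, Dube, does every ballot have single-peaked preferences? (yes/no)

yes

Axis positions: Rivera=1, Tanaka=2, Quinn=3, Hoang=4, Dube=5.
Ballot type 1 (peak Dube at position 5): ranking walks positions 5-4-3-2-1, expanding outward from the peak — single-peaked.
Ballot type 2 (peak Rivera at position 1): ranking walks positions 1-2-3-4-5, expanding outward from the peak — single-peaked.
Ballot type 3 (peak Quinn at position 3): ranking walks positions 3-4-2-5-1, expanding outward from the peak — single-peaked.
Ballot type 4 (peak Hoang at position 4): ranking walks positions 4-3-2-5-1, expanding outward from the peak — single-peaked.
Ballot type 5 (peak Tanaka at position 2): ranking walks positions 2-1-3-4-5, expanding outward from the peak — single-peaked.
Every ranking is single-peaked on this axis.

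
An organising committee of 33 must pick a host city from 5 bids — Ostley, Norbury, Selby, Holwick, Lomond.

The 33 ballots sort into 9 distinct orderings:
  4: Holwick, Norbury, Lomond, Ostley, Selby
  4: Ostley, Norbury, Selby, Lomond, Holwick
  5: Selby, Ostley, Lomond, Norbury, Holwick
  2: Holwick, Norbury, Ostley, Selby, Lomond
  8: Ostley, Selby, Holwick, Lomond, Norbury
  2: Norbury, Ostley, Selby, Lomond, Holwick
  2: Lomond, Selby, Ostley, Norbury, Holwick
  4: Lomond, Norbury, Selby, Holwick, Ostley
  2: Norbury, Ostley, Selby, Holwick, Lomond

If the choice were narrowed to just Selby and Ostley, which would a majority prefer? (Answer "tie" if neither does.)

Ballots ranking Selby above Ostley: 5 + 2 + 4 = 11.
Ballots ranking Ostley above Selby: 33 − 11 = 22.
Ostley wins the head-to-head 22–11.

Ostley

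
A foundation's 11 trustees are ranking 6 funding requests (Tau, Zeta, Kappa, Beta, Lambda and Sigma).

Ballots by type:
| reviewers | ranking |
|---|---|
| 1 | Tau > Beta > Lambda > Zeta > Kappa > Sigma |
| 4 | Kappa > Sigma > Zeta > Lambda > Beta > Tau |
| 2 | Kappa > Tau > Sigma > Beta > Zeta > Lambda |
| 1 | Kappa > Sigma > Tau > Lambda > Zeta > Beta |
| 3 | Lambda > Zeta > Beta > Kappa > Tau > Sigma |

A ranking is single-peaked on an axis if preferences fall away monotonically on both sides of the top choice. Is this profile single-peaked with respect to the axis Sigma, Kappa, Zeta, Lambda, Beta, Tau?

Axis positions: Sigma=1, Kappa=2, Zeta=3, Lambda=4, Beta=5, Tau=6.
Type 1 (peak Tau at position 6): ranking walks positions 6-5-4-3-2-1, expanding outward from the peak — single-peaked.
Type 2 (peak Kappa at position 2): ranking walks positions 2-1-3-4-5-6, expanding outward from the peak — single-peaked.
Type 3: ranking walks positions 2-6-1-5-3-4; Tau is ranked above Zeta even though Zeta lies between Tau and the peak Kappa on the axis — preferences dip and rise again. Not single-peaked.
Type 4: ranking walks positions 2-1-6-4-3-5; Tau is ranked above Zeta even though Zeta lies between Tau and the peak Kappa on the axis — preferences dip and rise again. Not single-peaked.
Type 5 (peak Lambda at position 4): ranking walks positions 4-3-5-2-6-1, expanding outward from the peak — single-peaked.
Type 3 violates single-peakedness, so the profile is not single-peaked on this axis.

no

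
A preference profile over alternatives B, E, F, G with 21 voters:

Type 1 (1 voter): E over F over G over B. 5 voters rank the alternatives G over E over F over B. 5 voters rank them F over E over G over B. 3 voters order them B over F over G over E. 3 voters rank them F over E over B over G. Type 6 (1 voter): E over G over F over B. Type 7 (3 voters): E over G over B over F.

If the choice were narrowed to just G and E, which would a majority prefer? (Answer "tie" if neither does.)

Ballots ranking G above E: 5 + 3 = 8.
Ballots ranking E above G: 21 − 8 = 13.
E wins the head-to-head 13–8.

E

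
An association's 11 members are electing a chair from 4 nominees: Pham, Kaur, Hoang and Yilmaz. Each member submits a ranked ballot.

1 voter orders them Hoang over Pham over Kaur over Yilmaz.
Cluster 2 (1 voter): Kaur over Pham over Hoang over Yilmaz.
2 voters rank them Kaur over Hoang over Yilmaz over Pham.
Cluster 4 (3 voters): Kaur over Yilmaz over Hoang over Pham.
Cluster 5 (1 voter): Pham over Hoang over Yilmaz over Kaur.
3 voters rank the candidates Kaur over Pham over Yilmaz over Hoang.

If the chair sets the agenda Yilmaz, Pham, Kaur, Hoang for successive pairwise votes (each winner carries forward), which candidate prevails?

Kaur

Round 1: Yilmaz vs Pham — 5–6, Pham advances.
Round 2: Pham vs Kaur — 2–9, Kaur advances.
Round 3: Kaur vs Hoang — 9–2, Kaur advances.
Kaur survives the agenda.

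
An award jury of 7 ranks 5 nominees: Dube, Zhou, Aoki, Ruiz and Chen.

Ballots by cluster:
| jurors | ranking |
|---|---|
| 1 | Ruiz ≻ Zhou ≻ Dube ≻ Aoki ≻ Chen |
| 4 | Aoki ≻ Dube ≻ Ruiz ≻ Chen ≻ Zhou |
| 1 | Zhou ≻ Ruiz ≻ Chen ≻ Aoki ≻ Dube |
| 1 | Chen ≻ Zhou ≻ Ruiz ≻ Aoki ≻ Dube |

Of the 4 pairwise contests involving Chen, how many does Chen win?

Chen against each rival (7 jurors):
Chen–Dube: Dube 5–2.
Chen vs Zhou: 4+1 = 5 for Chen, 2 for Zhou — Chen by 5–2.
Chen vs Aoki: Chen is ranked higher on 1+1 = 2 ballots, Aoki on 5. Aoki wins 5–2.
Chen vs Ruiz: Ruiz wins 6–1.
Chen beats Zhou; loses to Dube, Aoki, Ruiz — 1 pairwise win.

1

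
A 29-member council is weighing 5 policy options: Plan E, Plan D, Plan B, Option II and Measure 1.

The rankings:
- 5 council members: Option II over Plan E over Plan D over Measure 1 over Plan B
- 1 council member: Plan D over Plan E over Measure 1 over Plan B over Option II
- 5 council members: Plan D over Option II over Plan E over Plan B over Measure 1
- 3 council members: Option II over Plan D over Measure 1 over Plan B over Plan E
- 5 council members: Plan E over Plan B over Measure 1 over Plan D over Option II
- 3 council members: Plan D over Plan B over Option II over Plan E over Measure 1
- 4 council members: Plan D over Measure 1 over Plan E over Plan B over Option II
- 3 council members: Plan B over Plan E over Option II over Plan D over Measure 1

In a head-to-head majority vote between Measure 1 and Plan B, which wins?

Ballots ranking Measure 1 above Plan B: 5 + 1 + 3 + 4 = 13.
Ballots ranking Plan B above Measure 1: 29 − 13 = 16.
Plan B wins the head-to-head 16–13.

Plan B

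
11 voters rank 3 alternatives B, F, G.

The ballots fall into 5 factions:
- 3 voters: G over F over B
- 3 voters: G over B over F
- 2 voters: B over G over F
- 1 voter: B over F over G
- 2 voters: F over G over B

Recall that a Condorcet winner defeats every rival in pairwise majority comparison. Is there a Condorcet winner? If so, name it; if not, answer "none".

Head-to-head results (11 voters):
B vs F: B, 6–5.
B vs G: G, 8–3.
F–G: G 8–3.
Only G has no losses; G is the Condorcet winner.

G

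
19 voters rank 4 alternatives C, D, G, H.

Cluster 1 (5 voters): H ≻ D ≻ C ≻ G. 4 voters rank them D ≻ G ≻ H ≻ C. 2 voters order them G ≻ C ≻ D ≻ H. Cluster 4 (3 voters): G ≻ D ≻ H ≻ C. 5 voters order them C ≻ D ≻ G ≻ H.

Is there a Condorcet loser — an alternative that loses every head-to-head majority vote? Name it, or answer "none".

Pairwise majorities:
C–D: D 12–7.
C vs G: C preferred on 5+5 = 10 ballots; C wins 10–9.
C vs H: H wins 12–7.
D vs G: 5+4+5 = 14 for D, 5 for G — D by 14–5.
D vs H: D is ranked higher on 4+2+3+5 = 14 ballots, H on 5. D wins 14–5.
G vs H: 14 to 5, G.
Every alternative wins at least one matchup (C beats G; D beats C; G beats H; H beats C), so there is no Condorcet loser.

none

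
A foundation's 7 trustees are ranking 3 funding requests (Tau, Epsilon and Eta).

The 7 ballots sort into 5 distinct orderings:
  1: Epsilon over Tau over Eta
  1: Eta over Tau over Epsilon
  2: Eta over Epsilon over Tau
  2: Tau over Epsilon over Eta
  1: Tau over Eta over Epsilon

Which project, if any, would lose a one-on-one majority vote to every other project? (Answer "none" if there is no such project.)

Pairwise majorities:
Tau vs Epsilon: Tau is ranked higher on 1+2+1 = 4 ballots, Epsilon on 3. Tau wins 4–3.
Tau vs Eta: 1+2+1 = 4 for Tau, 3 for Eta — Tau by 4–3.
Epsilon vs Eta: Eta wins 4–3.
Epsilon loses to every other project — it is the Condorcet loser.

Epsilon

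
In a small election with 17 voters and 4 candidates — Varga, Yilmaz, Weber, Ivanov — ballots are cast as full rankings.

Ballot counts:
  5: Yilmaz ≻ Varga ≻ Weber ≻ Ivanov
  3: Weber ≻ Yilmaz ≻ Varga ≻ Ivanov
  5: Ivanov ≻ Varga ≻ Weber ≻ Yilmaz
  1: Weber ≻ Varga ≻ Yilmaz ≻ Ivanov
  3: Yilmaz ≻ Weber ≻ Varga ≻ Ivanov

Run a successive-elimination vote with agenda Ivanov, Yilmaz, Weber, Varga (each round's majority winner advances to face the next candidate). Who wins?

Varga

Round 1: Ivanov vs Yilmaz — 5–12, Yilmaz advances.
Round 2: Yilmaz vs Weber — 8–9, Weber advances.
Round 3: Weber vs Varga — 7–10, Varga advances.
The agenda winner is Varga.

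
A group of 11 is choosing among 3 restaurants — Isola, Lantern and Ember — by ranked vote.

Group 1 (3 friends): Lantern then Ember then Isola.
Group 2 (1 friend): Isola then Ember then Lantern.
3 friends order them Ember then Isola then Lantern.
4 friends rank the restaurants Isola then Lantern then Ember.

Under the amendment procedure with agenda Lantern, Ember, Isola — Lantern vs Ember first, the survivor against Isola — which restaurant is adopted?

Round 1: Lantern vs Ember — 7–4, Lantern advances.
Round 2: Lantern vs Isola — 3–8, Isola advances.
The agenda winner is Isola.

Isola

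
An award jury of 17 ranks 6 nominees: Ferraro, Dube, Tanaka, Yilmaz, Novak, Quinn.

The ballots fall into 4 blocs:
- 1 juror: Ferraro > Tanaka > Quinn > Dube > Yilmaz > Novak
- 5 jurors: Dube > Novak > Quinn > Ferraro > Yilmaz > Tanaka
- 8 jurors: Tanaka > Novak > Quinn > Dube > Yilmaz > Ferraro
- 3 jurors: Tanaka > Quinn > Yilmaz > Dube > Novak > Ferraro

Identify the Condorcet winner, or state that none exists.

Tanaka

Head-to-head results (17 jurors):
Ferraro vs Dube: 1 to 16, Dube.
Ferraro vs Tanaka: 1+5 = 6 for Ferraro, 11 for Tanaka — Tanaka by 11–6.
Ferraro vs Yilmaz: 1+5 = 6 for Ferraro, 11 for Yilmaz — Yilmaz by 11–6.
Ferraro vs Novak: Ferraro preferred on 1 ballot; Novak wins 16–1.
Ferraro vs Quinn: 1 for Ferraro, 16 for Quinn — Quinn by 16–1.
Dube vs Tanaka: 5 for Dube, 12 for Tanaka — Tanaka by 12–5.
Dube–Yilmaz: Dube 14–3.
Dube–Novak: Dube 9–8.
Dube vs Quinn: 5 for Dube, 12 for Quinn — Quinn by 12–5.
Tanaka vs Yilmaz: Tanaka preferred on 1+8+3 = 12 ballots; Tanaka wins 12–5.
Tanaka vs Novak: Tanaka is ranked higher on 1+8+3 = 12 ballots, Novak on 5. Tanaka wins 12–5.
Tanaka vs Quinn: Tanaka wins 12–5.
Yilmaz vs Novak: Novak wins 13–4.
Yilmaz vs Quinn: Yilmaz preferred on 0 ballots; Quinn wins 17–0.
Novak vs Quinn: Novak wins 13–4.
Only Tanaka has no losses; Tanaka is the Condorcet winner.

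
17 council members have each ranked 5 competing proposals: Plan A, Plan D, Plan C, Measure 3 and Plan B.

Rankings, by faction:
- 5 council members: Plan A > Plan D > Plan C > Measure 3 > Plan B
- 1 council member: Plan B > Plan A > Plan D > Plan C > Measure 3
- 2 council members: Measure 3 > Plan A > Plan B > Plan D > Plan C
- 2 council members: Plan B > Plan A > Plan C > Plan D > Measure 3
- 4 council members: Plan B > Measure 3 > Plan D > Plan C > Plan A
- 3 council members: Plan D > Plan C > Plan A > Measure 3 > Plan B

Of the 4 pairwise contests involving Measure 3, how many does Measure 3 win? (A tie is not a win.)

Measure 3 against each rival (17 council members):
Measure 3 vs Plan A: 6 to 11, Plan A.
Measure 3 vs Plan D: Plan D, 11–6.
Measure 3 vs Plan C: Measure 3 preferred on 2+4 = 6 ballots; Plan C wins 11–6.
Measure 3 vs Plan B: Measure 3 is ranked higher on 5+2+3 = 10 ballots, Plan B on 7. Measure 3 wins 10–7.
Measure 3 beats Plan B; loses to Plan A, Plan D, Plan C — 1 pairwise win.

1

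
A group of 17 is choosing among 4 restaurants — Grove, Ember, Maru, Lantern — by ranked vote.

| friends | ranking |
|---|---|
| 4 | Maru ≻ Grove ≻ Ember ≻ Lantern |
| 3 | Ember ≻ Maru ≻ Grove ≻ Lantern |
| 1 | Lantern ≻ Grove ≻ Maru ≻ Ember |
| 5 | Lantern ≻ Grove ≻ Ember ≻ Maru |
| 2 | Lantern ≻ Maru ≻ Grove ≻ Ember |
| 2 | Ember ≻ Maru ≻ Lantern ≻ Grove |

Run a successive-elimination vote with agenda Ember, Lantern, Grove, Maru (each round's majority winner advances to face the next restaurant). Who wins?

Round 1: Ember vs Lantern — 9–8, Ember advances.
Round 2: Ember vs Grove — 5–12, Grove advances.
Round 3: Grove vs Maru — 6–11, Maru advances.
The agenda winner is Maru.

Maru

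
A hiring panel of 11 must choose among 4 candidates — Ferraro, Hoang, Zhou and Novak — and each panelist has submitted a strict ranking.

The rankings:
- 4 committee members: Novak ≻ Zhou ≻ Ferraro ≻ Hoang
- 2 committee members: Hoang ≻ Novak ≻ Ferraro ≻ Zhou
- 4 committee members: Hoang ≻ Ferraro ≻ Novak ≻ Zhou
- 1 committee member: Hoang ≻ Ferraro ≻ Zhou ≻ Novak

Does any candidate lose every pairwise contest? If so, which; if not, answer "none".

Zhou

Head-to-head results (11 committee members):
Ferraro vs Hoang: Hoang, 7–4.
Ferraro vs Zhou: Ferraro, 7–4.
Ferraro–Novak: Novak 6–5.
Hoang vs Zhou: Hoang wins 7–4.
Hoang vs Novak: Hoang preferred on 2+4+1 = 7 ballots; Hoang wins 7–4.
Zhou–Novak: Novak 10–1.
Only Zhou has no wins; Zhou is the Condorcet loser.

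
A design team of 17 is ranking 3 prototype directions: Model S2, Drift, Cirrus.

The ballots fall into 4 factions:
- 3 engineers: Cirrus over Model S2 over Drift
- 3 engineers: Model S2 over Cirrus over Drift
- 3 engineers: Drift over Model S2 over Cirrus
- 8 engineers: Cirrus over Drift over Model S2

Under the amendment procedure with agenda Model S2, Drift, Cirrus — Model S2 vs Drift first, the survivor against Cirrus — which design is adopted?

Round 1: Model S2 vs Drift — 6–11, Drift advances.
Round 2: Drift vs Cirrus — 3–14, Cirrus advances.
Cirrus survives the agenda.

Cirrus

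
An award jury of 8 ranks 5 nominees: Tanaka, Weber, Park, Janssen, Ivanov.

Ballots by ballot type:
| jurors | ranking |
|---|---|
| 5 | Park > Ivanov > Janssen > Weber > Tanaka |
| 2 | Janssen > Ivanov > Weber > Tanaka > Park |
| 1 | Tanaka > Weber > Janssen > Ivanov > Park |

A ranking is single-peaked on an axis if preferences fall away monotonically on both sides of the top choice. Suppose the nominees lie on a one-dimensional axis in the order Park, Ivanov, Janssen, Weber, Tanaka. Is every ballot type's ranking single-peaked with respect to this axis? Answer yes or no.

yes

Axis positions: Park=1, Ivanov=2, Janssen=3, Weber=4, Tanaka=5.
Ballot type 1 (peak Park at position 1): ranking walks positions 1-2-3-4-5, expanding outward from the peak — single-peaked.
Ballot type 2 (peak Janssen at position 3): ranking walks positions 3-2-4-5-1, expanding outward from the peak — single-peaked.
Ballot type 3 (peak Tanaka at position 5): ranking walks positions 5-4-3-2-1, expanding outward from the peak — single-peaked.
Every ranking is single-peaked on this axis.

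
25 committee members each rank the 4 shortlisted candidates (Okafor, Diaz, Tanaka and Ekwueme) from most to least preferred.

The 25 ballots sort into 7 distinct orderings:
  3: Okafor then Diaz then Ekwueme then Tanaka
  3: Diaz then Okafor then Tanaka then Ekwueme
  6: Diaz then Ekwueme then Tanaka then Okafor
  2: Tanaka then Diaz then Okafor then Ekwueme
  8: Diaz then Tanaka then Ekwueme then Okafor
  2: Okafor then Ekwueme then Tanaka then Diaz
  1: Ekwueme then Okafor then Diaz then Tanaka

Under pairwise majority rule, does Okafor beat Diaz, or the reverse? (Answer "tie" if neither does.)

Ballots ranking Okafor above Diaz: 3 + 2 + 1 = 6.
Ballots ranking Diaz above Okafor: 25 − 6 = 19.
Diaz wins the head-to-head 19–6.

Diaz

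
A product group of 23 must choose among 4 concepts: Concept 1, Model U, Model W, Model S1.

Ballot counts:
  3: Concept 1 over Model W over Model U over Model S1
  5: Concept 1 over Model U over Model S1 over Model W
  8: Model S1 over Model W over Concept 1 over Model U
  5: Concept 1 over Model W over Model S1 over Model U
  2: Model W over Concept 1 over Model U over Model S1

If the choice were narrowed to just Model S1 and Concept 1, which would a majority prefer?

Ballots ranking Model S1 above Concept 1: 8.
Ballots ranking Concept 1 above Model S1: 23 − 8 = 15.
Concept 1 wins the head-to-head 15–8.

Concept 1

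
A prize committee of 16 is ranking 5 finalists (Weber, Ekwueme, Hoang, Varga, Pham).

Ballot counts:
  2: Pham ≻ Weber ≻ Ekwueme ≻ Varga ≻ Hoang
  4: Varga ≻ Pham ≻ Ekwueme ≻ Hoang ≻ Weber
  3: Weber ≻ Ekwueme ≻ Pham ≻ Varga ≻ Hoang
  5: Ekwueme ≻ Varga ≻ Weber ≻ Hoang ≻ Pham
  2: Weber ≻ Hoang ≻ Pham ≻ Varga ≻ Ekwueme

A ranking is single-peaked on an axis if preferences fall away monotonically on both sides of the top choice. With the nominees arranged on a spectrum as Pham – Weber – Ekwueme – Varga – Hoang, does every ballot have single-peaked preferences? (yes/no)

Axis positions: Pham=1, Weber=2, Ekwueme=3, Varga=4, Hoang=5.
Faction 1 (peak Pham at position 1): ranking walks positions 1-2-3-4-5, expanding outward from the peak — single-peaked.
Faction 2: ranking walks positions 4-1-3-5-2; Pham is ranked above Ekwueme even though Ekwueme lies between Pham and the peak Varga on the axis — preferences dip and rise again. Not single-peaked.
Faction 3 (peak Weber at position 2): ranking walks positions 2-3-1-4-5, expanding outward from the peak — single-peaked.
Faction 4 (peak Ekwueme at position 3): ranking walks positions 3-4-2-5-1, expanding outward from the peak — single-peaked.
Faction 5: ranking walks positions 2-5-1-4-3; Hoang is ranked above Ekwueme even though Ekwueme lies between Hoang and the peak Weber on the axis — preferences dip and rise again. Not single-peaked.
Faction 2 violates single-peakedness, so the profile is not single-peaked on this axis.

no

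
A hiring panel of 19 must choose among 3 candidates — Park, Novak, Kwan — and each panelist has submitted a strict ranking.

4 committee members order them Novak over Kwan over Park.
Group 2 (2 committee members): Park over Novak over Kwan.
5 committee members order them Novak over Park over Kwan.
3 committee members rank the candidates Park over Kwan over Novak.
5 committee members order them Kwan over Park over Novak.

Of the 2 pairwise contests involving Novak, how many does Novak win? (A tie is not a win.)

Novak against each rival (19 committee members):
Novak vs Park: Park wins 10–9.
Novak vs Kwan: Novak wins 11–8.
Novak beats Kwan; loses to Park — 1 pairwise win.

1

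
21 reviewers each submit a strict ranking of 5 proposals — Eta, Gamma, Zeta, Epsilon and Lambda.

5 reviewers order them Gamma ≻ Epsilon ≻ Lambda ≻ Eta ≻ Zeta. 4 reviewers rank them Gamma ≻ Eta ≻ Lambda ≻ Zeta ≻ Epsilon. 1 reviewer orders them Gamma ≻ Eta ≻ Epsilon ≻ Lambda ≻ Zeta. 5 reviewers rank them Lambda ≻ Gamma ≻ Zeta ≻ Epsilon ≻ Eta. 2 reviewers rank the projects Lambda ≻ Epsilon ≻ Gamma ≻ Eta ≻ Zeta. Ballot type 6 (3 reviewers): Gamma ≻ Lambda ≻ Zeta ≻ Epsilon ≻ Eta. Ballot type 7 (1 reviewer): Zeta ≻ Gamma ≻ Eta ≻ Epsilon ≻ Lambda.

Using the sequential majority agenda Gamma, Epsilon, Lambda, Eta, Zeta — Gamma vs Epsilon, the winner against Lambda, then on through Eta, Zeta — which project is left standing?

Gamma

Round 1: Gamma vs Epsilon — 19–2, Gamma advances.
Round 2: Gamma vs Lambda — 14–7, Gamma advances.
Round 3: Gamma vs Eta — 21–0, Gamma advances.
Round 4: Gamma vs Zeta — 20–1, Gamma advances.
The agenda winner is Gamma.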